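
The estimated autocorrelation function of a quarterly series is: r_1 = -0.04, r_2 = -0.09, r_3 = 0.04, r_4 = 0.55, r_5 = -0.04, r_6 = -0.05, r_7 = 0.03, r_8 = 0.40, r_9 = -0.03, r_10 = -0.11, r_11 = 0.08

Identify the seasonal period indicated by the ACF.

4

The largest autocorrelation is r_4 = 0.55, with a weaker echo at lag 8 (0.40); the remaining lags stay at or below 0.08.
The dominant spike at lag 4 indicates a seasonal period of 4.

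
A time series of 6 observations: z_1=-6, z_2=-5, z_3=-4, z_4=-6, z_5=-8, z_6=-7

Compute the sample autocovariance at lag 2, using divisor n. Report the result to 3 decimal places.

Mean z̄ = (-6 − 5 − 4 − 6 − 8 − 7)/6 = -6.0000
Σ_{t=1}^{4}(z_t−z̄)(z_{t+2}−z̄) = -4.0000
γ_2 = -4.0000 / 6 = -0.667

-0.667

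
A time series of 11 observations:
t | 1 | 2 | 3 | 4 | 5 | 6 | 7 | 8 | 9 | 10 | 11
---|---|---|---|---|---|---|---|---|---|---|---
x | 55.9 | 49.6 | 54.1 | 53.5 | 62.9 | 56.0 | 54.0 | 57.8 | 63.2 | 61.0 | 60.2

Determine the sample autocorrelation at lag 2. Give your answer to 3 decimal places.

0.006

Mean x̄ = (55.9 + 49.6 + 54.1 + 53.5 + 62.9 + 56.0 + 54.0 + 57.8 + 63.2 + 61.0 + 60.2)/11 = 57.1091
Numerator Σ_{t=1}^{9}(x_t−x̄)(x_{t+2}−x̄) = 1.1235
Denominator Σ(x_t−x̄)² = 186.6291
r_2 = 1.1235 / 186.6291 = 0.006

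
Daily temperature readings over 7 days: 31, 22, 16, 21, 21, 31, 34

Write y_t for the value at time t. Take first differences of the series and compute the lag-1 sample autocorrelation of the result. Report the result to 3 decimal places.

First differences Δy: -9, -6, 5, 0, 10, 3
Mean of differences = 0.5000
Numerator Σ(Δy_t−Δȳ)(Δy_{t+1}−Δȳ) = 49.2500
Denominator Σ(Δy_t−Δȳ)² = 249.5000
r_1(Δy) = 49.2500 / 249.5000 = 0.197

0.197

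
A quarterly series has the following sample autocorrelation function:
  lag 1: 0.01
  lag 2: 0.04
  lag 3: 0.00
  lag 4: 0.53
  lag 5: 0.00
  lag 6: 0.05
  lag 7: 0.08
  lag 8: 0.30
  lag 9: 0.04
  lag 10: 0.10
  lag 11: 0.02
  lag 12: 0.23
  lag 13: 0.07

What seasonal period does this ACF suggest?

The largest autocorrelation is r_4 = 0.53, with weaker echoes at lags 8 (0.30) and 12 (0.23); the remaining lags stay at or below 0.10.
The dominant spike at lag 4 indicates a seasonal period of 4.

4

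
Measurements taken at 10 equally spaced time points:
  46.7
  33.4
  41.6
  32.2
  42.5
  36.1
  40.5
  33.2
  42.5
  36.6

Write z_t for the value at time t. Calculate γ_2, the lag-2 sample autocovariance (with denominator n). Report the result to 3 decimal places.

12.401

Mean z̄ = (46.7 + 33.4 + 41.6 + 32.2 + 42.5 + 36.1 + 40.5 + 33.2 + 42.5 + 36.6)/10 = 38.5300
Σ_{t=1}^{8}(z_t−z̄)(z_{t+2}−z̄) = 124.0052
γ_2 = 124.0052 / 10 = 12.401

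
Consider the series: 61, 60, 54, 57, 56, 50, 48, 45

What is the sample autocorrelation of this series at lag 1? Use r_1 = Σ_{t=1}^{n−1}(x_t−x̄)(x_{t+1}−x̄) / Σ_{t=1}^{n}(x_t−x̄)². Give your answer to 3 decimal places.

0.512

Mean x̄ = (61 + 60 + 54 + 57 + 56 + 50 + 48 + 45)/8 = 53.8750
Numerator Σ_{t=1}^{7}(x_t−x̄)(x_{t+1}−x̄) = 118.1094
Denominator Σ(x_t−x̄)² = 230.8750
r_1 = 118.1094 / 230.8750 = 0.512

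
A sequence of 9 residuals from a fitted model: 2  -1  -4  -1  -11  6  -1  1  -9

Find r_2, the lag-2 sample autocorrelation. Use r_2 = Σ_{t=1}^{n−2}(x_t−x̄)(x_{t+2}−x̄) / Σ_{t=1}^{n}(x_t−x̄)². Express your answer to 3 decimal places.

0.119

Mean x̄ = (2 − 1 − 4 − 1 − 11 + 6 − 1 + 1 − 9)/9 = -2.0000
Numerator Σ_{t=1}^{7}(x_t−x̄)(x_{t+2}−x̄) = 27.0000
Denominator Σ(x_t−x̄)² = 226.0000
r_2 = 27.0000 / 226.0000 = 0.119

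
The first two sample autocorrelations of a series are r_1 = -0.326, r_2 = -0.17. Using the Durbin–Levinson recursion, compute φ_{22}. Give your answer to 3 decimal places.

-0.309

φ_{22} = (r_2 − r_1²) / (1 − r_1²)
r_1² = (-0.326)² = 0.106276
Numerator = -0.17 − 0.1063 = -0.2763; denominator = 1 − 0.1063 = 0.8937
φ_{22} = -0.2763 / 0.8937 = -0.309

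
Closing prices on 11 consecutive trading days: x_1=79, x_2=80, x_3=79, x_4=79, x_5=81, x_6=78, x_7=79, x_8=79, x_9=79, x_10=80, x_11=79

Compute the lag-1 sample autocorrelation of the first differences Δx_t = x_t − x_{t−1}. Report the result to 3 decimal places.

First differences Δx: 1, -1, 0, 2, -3, 1, 0, 0, 1, -1
Mean of differences = 0.0000
Numerator Σ(Δx_t−Δx̄)(Δx_{t+1}−Δx̄) = -11.0000
Denominator Σ(Δx_t−Δx̄)² = 18.0000
r_1(Δx) = -11.0000 / 18.0000 = -0.611

-0.611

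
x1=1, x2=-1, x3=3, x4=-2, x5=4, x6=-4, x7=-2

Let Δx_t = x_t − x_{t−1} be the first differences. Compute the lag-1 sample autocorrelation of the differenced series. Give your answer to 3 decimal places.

First differences Δx: -2, 4, -5, 6, -8, 2
Mean of differences = -0.5000
Numerator Σ(Δx_t−Δx̄)(Δx_{t+1}−Δx̄) = -123.7500
Denominator Σ(Δx_t−Δx̄)² = 147.5000
r_1(Δx) = -123.7500 / 147.5000 = -0.839

-0.839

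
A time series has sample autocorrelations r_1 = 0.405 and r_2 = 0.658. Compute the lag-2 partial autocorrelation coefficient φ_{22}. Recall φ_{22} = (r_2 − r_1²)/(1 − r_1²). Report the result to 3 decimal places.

φ_{22} = (r_2 − r_1²) / (1 − r_1²)
r_1² = (0.405)² = 0.164025
Numerator = 0.658 − 0.1640 = 0.4940; denominator = 1 − 0.1640 = 0.8360
φ_{22} = 0.4940 / 0.8360 = 0.591

0.591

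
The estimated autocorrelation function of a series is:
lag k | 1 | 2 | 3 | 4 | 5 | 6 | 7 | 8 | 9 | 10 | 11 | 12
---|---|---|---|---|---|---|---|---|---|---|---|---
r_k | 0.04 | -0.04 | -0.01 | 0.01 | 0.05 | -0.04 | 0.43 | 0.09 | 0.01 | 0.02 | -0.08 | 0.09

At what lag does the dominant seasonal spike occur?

7

The largest autocorrelation is r_7 = 0.43; the remaining lags stay at or below 0.09.
The dominant spike at lag 7 indicates a seasonal period of 7.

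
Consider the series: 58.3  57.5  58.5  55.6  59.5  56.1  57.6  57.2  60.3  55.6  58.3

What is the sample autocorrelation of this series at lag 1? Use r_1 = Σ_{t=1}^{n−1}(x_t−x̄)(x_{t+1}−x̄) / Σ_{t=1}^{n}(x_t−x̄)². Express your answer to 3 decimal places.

-0.714

Mean x̄ = (58.3 + 57.5 + 58.5 + 55.6 + 59.5 + 56.1 + 57.6 + 57.2 + 60.3 + 55.6 + 58.3)/11 = 57.6818
Numerator Σ_{t=1}^{10}(x_t−x̄)(x_{t+1}−x̄) = -16.4558
Denominator Σ(x_t−x̄)² = 23.0364
r_1 = -16.4558 / 23.0364 = -0.714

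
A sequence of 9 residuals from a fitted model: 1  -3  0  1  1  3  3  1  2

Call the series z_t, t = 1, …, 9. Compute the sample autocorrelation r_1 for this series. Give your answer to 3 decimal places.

0.308

Mean z̄ = (1 − 3 + 0 + 1 + 1 + 3 + 3 + 1 + 2)/9 = 1.0000
Numerator Σ_{t=1}^{8}(z_t−z̄)(z_{t+1}−z̄) = 8.0000
Denominator Σ(z_t−z̄)² = 26.0000
r_1 = 8.0000 / 26.0000 = 0.308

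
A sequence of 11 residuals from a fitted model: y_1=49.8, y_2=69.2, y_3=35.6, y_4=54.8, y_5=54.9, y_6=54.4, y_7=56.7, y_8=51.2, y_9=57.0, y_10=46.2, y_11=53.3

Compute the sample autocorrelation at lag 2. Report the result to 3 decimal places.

Mean ȳ = (49.8 + 69.2 + 35.6 + 54.8 + 54.9 + 54.4 + 56.7 + 51.2 + 57.0 + 46.2 + 53.3)/11 = 53.0091
Numerator Σ_{t=1}^{9}(y_t−ȳ)(y_{t+2}−ȳ) = 87.1080
Denominator Σ(y_t−ȳ)² = 663.5091
r_2 = 87.1080 / 663.5091 = 0.131

0.131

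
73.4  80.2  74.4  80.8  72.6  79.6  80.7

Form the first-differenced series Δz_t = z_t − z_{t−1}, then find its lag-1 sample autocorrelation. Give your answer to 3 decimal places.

First differences Δz: 6.8, -5.8, 6.4, -8.2, 7.0, 1.1
Mean of differences = 1.2167
Numerator Σ(Δz_t−Δz̄)(Δz_{t+1}−Δz̄) = -179.4903
Denominator Σ(Δz_t−Δz̄)² = 229.4083
r_1(Δz) = -179.4903 / 229.4083 = -0.782

-0.782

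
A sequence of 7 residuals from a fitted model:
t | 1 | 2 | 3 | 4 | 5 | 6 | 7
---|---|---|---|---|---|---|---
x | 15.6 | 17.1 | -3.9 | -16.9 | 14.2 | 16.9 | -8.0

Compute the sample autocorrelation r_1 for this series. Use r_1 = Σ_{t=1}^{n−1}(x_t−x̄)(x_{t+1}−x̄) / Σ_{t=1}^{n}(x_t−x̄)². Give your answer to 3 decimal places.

-0.026

Mean x̄ = (15.6 + 17.1 − 3.9 − 16.9 + 14.2 + 16.9 − 8.0)/7 = 5.0000
Deviations from mean: 10.6000, 12.1000, -8.9000, -21.9000, 9.2000, 11.9000, -13.0000
Σ(x_t−x̄)(x_{t+1}−x̄) = (128.2600) + (-107.6900) + (194.9100) + (-201.4800) + (109.4800) + (-154.7000) = -31.2200
Denominator Σ(x_t−x̄)² = 1212.8400
r_1 = -31.2200 / 1212.8400 = -0.026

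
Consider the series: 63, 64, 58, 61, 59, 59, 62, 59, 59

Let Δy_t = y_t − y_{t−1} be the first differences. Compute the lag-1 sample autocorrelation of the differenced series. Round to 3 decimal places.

-0.633

First differences Δy: 1, -6, 3, -2, 0, 3, -3, 0
Mean of differences = -0.5000
Numerator Σ(Δy_t−Δȳ)(Δy_{t+1}−Δȳ) = -41.7500
Denominator Σ(Δy_t−Δȳ)² = 66.0000
r_1(Δy) = -41.7500 / 66.0000 = -0.633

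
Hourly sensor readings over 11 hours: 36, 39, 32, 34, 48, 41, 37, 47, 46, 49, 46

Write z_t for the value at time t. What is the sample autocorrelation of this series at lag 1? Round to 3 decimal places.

Mean z̄ = (36 + 39 + 32 + 34 + 48 + 41 + 37 + 47 + 46 + 49 + 46)/11 = 41.3636
Numerator Σ_{t=1}^{10}(z_t−z̄)(z_{t+1}−z̄) = 126.4132
Denominator Σ(z_t−z̄)² = 372.5455
r_1 = 126.4132 / 372.5455 = 0.339

0.339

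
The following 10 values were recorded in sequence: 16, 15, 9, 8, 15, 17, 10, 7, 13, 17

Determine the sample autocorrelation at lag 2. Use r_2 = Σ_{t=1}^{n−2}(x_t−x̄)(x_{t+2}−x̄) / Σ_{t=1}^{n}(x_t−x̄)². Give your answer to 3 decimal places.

-0.804

Mean x̄ = (16 + 15 + 9 + 8 + 15 + 17 + 10 + 7 + 13 + 17)/10 = 12.7000
Numerator Σ_{t=1}^{8}(x_t−x̄)(x_{t+2}−x̄) = -107.7800
Denominator Σ(x_t−x̄)² = 134.1000
r_2 = -107.7800 / 134.1000 = -0.804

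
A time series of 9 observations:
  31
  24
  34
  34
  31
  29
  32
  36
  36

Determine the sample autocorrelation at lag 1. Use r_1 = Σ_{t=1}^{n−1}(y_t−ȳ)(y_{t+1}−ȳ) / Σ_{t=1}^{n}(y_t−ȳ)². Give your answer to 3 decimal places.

Mean ȳ = (31 + 24 + 34 + 34 + 31 + 29 + 32 + 36 + 36)/9 = 31.8889
Numerator Σ_{t=1}^{8}(y_t−ȳ)(y_{t+1}−ȳ) = 12.5432
Denominator Σ(y_t−ȳ)² = 114.8889
r_1 = 12.5432 / 114.8889 = 0.109

0.109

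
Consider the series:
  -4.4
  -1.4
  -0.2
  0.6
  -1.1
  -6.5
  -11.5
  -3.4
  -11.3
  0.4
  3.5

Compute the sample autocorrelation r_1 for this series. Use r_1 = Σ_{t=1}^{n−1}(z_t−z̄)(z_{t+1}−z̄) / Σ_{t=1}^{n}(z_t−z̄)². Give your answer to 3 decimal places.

Mean z̄ = (-4.4 − 1.4 − 0.2 + 0.6 − 1.1 − 6.5 − 11.5 − 3.4 − 11.3 + 0.4 + 3.5)/11 = -3.2091
Numerator Σ_{t=1}^{10}(z_t−z̄)(z_{t+1}−z̄) = 41.2690
Denominator Σ(z_t−z̄)² = 235.8091
r_1 = 41.2690 / 235.8091 = 0.175

0.175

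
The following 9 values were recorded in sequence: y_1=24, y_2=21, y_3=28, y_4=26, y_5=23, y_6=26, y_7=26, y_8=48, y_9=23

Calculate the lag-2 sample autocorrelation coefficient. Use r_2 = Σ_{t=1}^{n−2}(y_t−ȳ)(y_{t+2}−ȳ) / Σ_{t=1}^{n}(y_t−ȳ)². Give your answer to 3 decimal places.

-0.023

Mean ȳ = (24 + 21 + 28 + 26 + 23 + 26 + 26 + 48 + 23)/9 = 27.2222
Σ(y_t−ȳ)(y_{t+2}−ȳ) = (-2.5062) + (7.6049) + (-3.2840) + (1.4938) + (5.1605) + (-25.3951) + (5.1605) = -11.7654
Denominator Σ(y_t−ȳ)² = 521.5556
r_2 = -11.7654 / 521.5556 = -0.023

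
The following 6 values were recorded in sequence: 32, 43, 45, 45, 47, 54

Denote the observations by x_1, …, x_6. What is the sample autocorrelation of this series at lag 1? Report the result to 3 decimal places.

Mean x̄ = (32 + 43 + 45 + 45 + 47 + 54)/6 = 44.3333
Numerator Σ_{t=1}^{5}(x_t−x̄)(x_{t+1}−x̄) = 43.5556
Denominator Σ(x_t−x̄)² = 255.3333
r_1 = 43.5556 / 255.3333 = 0.171

0.171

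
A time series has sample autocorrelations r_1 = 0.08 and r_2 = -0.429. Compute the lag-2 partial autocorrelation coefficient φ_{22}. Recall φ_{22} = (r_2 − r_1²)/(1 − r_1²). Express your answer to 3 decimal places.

-0.438

φ_{22} = (r_2 − r_1²) / (1 − r_1²)
r_1² = (0.08)² = 0.0064
Numerator = -0.429 − 0.0064 = -0.4354; denominator = 1 − 0.0064 = 0.9936
φ_{22} = -0.4354 / 0.9936 = -0.438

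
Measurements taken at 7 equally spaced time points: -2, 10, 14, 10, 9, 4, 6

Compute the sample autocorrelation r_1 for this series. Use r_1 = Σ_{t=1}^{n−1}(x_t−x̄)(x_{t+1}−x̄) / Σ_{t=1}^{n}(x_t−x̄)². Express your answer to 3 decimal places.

Mean x̄ = (-2 + 10 + 14 + 10 + 9 + 4 + 6)/7 = 7.2857
Deviations from mean: -9.2857, 2.7143, 6.7143, 2.7143, 1.7143, -3.2857, -1.2857
Σ(x_t−x̄)(x_{t+1}−x̄) = (-25.2041) + (18.2245) + (18.2245) + (4.6531) + (-5.6327) + (4.2245) = 14.4898
Denominator Σ(x_t−x̄)² = 161.4286
r_1 = 14.4898 / 161.4286 = 0.090

0.090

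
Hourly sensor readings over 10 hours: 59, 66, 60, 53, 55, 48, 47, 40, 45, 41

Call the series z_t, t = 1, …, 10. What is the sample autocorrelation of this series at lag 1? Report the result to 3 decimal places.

0.669

Mean z̄ = (59 + 66 + 60 + 53 + 55 + 48 + 47 + 40 + 45 + 41)/10 = 51.4000
Numerator Σ_{t=1}^{9}(z_t−z̄)(z_{t+1}−z̄) = 448.4400
Denominator Σ(z_t−z̄)² = 670.4000
r_1 = 448.4400 / 670.4000 = 0.669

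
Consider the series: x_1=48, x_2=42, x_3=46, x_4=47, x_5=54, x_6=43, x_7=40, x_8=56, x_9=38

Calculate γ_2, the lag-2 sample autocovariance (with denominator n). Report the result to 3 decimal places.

-4.111

Mean x̄ = (48 + 42 + 46 + 47 + 54 + 43 + 40 + 56 + 38)/9 = 46.0000
Σ_{t=1}^{7}(x_t−x̄)(x_{t+2}−x̄) = -37.0000
γ_2 = -37.0000 / 9 = -4.111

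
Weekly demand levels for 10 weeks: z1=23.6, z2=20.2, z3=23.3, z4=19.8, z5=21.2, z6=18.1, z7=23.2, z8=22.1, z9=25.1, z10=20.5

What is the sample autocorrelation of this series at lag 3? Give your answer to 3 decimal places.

-0.631

Mean z̄ = (23.6 + 20.2 + 23.3 + 19.8 + 21.2 + 18.1 + 23.2 + 22.1 + 25.1 + 20.5)/10 = 21.7100
Σ(z_t−z̄)(z_{t+3}−z̄) = (-3.6099) + (0.7701) + (-5.7399) + (-2.8459) + (-0.1989) + (-12.2379) + (-1.8029) = -25.6653
Denominator Σ(z_t−z̄)² = 40.6490
r_3 = -25.6653 / 40.6490 = -0.631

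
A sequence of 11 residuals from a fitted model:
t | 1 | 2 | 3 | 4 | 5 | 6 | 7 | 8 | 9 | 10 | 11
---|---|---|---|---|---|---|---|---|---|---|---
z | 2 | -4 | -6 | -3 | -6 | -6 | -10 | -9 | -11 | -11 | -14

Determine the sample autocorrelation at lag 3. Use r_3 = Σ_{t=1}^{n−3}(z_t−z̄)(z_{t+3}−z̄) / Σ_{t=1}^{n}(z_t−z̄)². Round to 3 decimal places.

0.237

Mean z̄ = (2 − 4 − 6 − 3 − 6 − 6 − 10 − 9 − 11 − 11 − 14)/11 = -7.0909
Numerator Σ_{t=1}^{8}(z_t−z̄)(z_{t+3}−z̄) = 48.0661
Denominator Σ(z_t−z̄)² = 202.9091
r_3 = 48.0661 / 202.9091 = 0.237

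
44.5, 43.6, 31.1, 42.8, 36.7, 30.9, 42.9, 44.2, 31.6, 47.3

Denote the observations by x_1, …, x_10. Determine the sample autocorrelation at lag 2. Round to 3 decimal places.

-0.202

Mean x̄ = (44.5 + 43.6 + 31.1 + 42.8 + 36.7 + 30.9 + 42.9 + 44.2 + 31.6 + 47.3)/10 = 39.5600
Numerator Σ_{t=1}^{8}(x_t−x̄)(x_{t+2}−x̄) = -72.9732
Denominator Σ(x_t−x̄)² = 361.9240
r_2 = -72.9732 / 361.9240 = -0.202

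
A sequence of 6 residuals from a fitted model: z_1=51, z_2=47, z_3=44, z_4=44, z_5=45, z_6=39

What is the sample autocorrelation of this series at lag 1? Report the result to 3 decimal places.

Mean z̄ = (51 + 47 + 44 + 44 + 45 + 39)/6 = 45.0000
Σ(z_t−z̄)(z_{t+1}−z̄) = (12.0000) + (-2.0000) + (1.0000) + (0.0000) + (0.0000) = 11.0000
Denominator Σ(z_t−z̄)² = 78.0000
r_1 = 11.0000 / 78.0000 = 0.141

0.141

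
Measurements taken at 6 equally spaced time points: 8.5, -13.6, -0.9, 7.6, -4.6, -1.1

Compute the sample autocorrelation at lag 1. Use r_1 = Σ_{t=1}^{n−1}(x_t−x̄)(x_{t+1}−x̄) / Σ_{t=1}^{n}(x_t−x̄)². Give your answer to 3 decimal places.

-0.443

Mean x̄ = (8.5 − 13.6 − 0.9 + 7.6 − 4.6 − 1.1)/6 = -0.6833
Deviations from mean: 9.1833, -12.9167, -0.2167, 8.2833, -3.9167, -0.4167
Numerator Σ_{t=1}^{5}(x_t−x̄)(x_{t+1}−x̄) = -148.4253
Denominator Σ(x_t−x̄)² = 335.3483
r_1 = -148.4253 / 335.3483 = -0.443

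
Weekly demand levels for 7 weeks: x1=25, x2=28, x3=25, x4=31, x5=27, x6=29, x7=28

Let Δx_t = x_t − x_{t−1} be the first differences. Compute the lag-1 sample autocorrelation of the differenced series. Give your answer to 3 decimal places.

First differences Δx: 3, -3, 6, -4, 2, -1
Mean of differences = 0.5000
Numerator Σ(Δx_t−Δx̄)(Δx_{t+1}−Δx̄) = -61.7500
Denominator Σ(Δx_t−Δx̄)² = 73.5000
r_1(Δx) = -61.7500 / 73.5000 = -0.840

-0.840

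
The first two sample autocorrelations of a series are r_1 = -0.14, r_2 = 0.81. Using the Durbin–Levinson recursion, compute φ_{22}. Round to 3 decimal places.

0.806

φ_{22} = (r_2 − r_1²) / (1 − r_1²)
r_1² = (-0.14)² = 0.0196
Numerator = 0.81 − 0.0196 = 0.7904; denominator = 1 − 0.0196 = 0.9804
φ_{22} = 0.7904 / 0.9804 = 0.806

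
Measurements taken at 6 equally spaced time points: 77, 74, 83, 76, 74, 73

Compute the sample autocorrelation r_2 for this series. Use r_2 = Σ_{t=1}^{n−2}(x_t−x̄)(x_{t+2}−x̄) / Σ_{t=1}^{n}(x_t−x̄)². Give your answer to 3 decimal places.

Mean x̄ = (77 + 74 + 83 + 76 + 74 + 73)/6 = 76.1667
Σ(x_t−x̄)(x_{t+2}−x̄) = (5.6944) + (0.3611) + (-14.8056) + (0.5278) = -8.2222
Denominator Σ(x_t−x̄)² = 66.8333
r_2 = -8.2222 / 66.8333 = -0.123

-0.123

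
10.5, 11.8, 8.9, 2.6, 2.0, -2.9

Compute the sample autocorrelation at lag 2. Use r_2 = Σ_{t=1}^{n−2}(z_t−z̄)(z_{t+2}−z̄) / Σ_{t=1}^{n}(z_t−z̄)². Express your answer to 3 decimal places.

Mean z̄ = (10.5 + 11.8 + 8.9 + 2.6 + 2.0 − 2.9)/6 = 5.4833
Deviations from mean: 5.0167, 6.3167, 3.4167, -2.8833, -3.4833, -8.3833
Σ(z_t−z̄)(z_{t+2}−z̄) = (17.1403) + (-18.2131) + (-11.9014) + (24.1719) = 11.1978
Denominator Σ(z_t−z̄)² = 167.4683
r_2 = 11.1978 / 167.4683 = 0.067

0.067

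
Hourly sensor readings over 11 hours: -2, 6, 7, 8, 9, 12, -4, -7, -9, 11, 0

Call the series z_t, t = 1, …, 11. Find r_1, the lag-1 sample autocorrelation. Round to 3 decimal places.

0.196

Mean z̄ = (-2 + 6 + 7 + 8 + 9 + 12 − 4 − 7 − 9 + 11 + 0)/11 = 2.8182
Numerator Σ_{t=1}^{10}(z_t−z̄)(z_{t+1}−z̄) = 109.0579
Denominator Σ(z_t−z̄)² = 557.6364
r_1 = 109.0579 / 557.6364 = 0.196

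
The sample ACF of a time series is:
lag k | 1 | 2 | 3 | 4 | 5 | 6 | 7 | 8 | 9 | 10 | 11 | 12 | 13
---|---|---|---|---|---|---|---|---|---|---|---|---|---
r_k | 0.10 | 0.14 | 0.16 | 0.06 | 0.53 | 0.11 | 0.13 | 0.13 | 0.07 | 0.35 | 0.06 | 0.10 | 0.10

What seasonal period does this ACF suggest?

The largest autocorrelation is r_5 = 0.53, with a weaker echo at lag 10 (0.35); the remaining lags stay at or below 0.16.
The dominant spike at lag 5 indicates a seasonal period of 5.

5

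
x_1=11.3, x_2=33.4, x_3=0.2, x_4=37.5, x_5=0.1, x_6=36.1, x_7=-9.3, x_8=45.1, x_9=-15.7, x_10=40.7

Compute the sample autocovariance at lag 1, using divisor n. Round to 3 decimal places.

Mean x̄ = (11.3 + 33.4 + 0.2 + 37.5 + 0.1 + 36.1 − 9.3 + 45.1 − 15.7 + 40.7)/10 = 17.9400
Σ_{t=1}^{9}(x_t−x̄)(x_{t+1}−x̄) = -4310.6596
γ_1 = -4310.6596 / 10 = -431.066

-431.066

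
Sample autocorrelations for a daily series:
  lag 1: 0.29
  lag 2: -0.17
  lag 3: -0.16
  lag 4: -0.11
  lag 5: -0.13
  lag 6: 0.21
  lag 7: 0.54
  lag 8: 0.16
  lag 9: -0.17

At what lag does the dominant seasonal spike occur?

7

The largest autocorrelation is r_7 = 0.54; the remaining lags stay at or below 0.29.
The dominant spike at lag 7 indicates a seasonal period of 7.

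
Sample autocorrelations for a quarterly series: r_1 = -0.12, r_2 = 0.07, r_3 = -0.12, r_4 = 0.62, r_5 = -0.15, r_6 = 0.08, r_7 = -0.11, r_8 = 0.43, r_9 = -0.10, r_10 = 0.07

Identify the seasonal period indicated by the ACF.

4

The largest autocorrelation is r_4 = 0.62, with a weaker echo at lag 8 (0.43); the remaining lags stay at or below 0.08.
The dominant spike at lag 4 indicates a seasonal period of 4.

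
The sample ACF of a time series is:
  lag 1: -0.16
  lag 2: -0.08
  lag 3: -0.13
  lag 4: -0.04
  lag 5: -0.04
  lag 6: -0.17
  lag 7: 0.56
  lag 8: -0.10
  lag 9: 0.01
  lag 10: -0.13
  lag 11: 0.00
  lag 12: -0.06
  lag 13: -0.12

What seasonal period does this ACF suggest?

7

The largest autocorrelation is r_7 = 0.56; the remaining lags stay at or below 0.01.
The dominant spike at lag 7 indicates a seasonal period of 7.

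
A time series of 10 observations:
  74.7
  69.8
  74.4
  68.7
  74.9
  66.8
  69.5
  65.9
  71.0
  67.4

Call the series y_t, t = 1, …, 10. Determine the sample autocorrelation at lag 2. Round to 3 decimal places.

Mean ȳ = (74.7 + 69.8 + 74.4 + 68.7 + 74.9 + 66.8 + 69.5 + 65.9 + 71.0 + 67.4)/10 = 70.3100
Numerator Σ_{t=1}^{8}(y_t−ȳ)(y_{t+2}−ȳ) = 67.2358
Denominator Σ(y_t−ȳ)² = 101.2890
r_2 = 67.2358 / 101.2890 = 0.664

0.664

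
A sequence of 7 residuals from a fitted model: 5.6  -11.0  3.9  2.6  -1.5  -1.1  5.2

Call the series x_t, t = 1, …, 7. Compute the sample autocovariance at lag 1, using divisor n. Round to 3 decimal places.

-14.122

Mean x̄ = (5.6 − 11.0 + 3.9 + 2.6 − 1.5 − 1.1 + 5.2)/7 = 0.5286
Deviations: 5.0714, -11.5286, 3.3714, 2.0714, -2.0286, -1.6286, 4.6714
Σ_{t=1}^{6}(x_t−x̄)(x_{t+1}−x̄) = -98.8565
γ_1 = -98.8565 / 7 = -14.122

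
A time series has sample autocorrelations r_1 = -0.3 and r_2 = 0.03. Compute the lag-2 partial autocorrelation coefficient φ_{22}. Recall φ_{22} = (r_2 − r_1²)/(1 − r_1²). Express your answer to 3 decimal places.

-0.066

φ_{22} = (r_2 − r_1²) / (1 − r_1²)
r_1² = (-0.3)² = 0.09
Numerator = 0.03 − 0.0900 = -0.0600; denominator = 1 − 0.0900 = 0.9100
φ_{22} = -0.0600 / 0.9100 = -0.066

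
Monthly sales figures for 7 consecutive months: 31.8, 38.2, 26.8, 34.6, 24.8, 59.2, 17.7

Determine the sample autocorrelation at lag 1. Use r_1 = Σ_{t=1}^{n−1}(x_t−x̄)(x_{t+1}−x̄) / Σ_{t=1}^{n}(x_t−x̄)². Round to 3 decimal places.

Mean x̄ = (31.8 + 38.2 + 26.8 + 34.6 + 24.8 + 59.2 + 17.7)/7 = 33.3000
Deviations from mean: -1.5000, 4.9000, -6.5000, 1.3000, -8.5000, 25.9000, -15.6000
Numerator Σ_{t=1}^{6}(x_t−x̄)(x_{t+1}−x̄) = -682.8900
Denominator Σ(x_t−x̄)² = 1056.6200
r_1 = -682.8900 / 1056.6200 = -0.646

-0.646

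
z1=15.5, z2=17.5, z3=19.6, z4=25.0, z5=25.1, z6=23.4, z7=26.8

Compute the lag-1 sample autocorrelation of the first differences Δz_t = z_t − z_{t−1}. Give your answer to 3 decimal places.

First differences Δz: 2.0, 2.1, 5.4, 0.1, -1.7, 3.4
Mean of differences = 1.8833
Numerator Σ(Δz_t−Δz̄)(Δz_{t+1}−Δz̄) = -4.5286
Denominator Σ(Δz_t−Δz̄)² = 30.7483
r_1(Δz) = -4.5286 / 30.7483 = -0.147

-0.147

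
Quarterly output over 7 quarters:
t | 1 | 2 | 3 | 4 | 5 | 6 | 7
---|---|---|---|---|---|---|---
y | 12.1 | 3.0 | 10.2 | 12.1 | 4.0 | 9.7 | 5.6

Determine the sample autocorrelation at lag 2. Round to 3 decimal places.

Mean ȳ = (12.1 + 3.0 + 10.2 + 12.1 + 4.0 + 9.7 + 5.6)/7 = 8.1000
Deviations from mean: 4.0000, -5.1000, 2.1000, 4.0000, -4.1000, 1.6000, -2.5000
Σ(y_t−ȳ)(y_{t+2}−ȳ) = (8.4000) + (-20.4000) + (-8.6100) + (6.4000) + (10.2500) = -3.9600
Denominator Σ(y_t−ȳ)² = 88.0400
r_2 = -3.9600 / 88.0400 = -0.045

-0.045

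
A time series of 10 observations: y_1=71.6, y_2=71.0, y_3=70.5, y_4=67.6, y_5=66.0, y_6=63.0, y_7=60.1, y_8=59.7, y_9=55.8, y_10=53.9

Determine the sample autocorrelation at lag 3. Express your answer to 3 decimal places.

Mean ȳ = (71.6 + 71.0 + 70.5 + 67.6 + 66.0 + 63.0 + 60.1 + 59.7 + 55.8 + 53.9)/10 = 63.9200
Numerator Σ_{t=1}^{7}(y_t−ȳ)(y_{t+3}−ȳ) = 59.8468
Denominator Σ(y_t−ȳ)² = 369.8560
r_3 = 59.8468 / 369.8560 = 0.162

0.162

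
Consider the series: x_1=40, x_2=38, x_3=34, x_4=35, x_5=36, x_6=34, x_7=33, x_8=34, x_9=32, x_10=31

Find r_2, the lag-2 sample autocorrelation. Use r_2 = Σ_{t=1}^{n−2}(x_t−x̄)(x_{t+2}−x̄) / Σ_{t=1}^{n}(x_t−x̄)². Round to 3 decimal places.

0.025

Mean x̄ = (40 + 38 + 34 + 35 + 36 + 34 + 33 + 34 + 32 + 31)/10 = 34.7000
Numerator Σ_{t=1}^{8}(x_t−x̄)(x_{t+2}−x̄) = 1.6200
Denominator Σ(x_t−x̄)² = 66.1000
r_2 = 1.6200 / 66.1000 = 0.025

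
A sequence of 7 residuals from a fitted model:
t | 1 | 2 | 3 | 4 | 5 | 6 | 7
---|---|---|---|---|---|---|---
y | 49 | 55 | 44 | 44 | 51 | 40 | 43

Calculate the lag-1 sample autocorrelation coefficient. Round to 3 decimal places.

Mean ȳ = (49 + 55 + 44 + 44 + 51 + 40 + 43)/7 = 46.5714
Numerator Σ_{t=1}^{6}(y_t−ȳ)(y_{t+1}−ȳ) = -11.6122
Denominator Σ(y_t−ȳ)² = 165.7143
r_1 = -11.6122 / 165.7143 = -0.070

-0.070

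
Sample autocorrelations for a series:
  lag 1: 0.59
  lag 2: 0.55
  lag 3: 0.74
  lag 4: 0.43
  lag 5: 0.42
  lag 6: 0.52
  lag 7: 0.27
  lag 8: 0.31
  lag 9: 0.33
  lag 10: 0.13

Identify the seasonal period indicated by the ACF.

The largest autocorrelation is r_3 = 0.74; the remaining lags stay at or below 0.59. The elevated value at lag 1 (0.59), dropping to 0.55 at lag 2, reflects decaying short-term dependence rather than seasonality.
The dominant spike at lag 3 indicates a seasonal period of 3.

3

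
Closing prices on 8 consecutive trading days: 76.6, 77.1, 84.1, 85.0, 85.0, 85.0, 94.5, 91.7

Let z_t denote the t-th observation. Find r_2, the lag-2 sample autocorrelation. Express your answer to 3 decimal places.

Mean z̄ = (76.6 + 77.1 + 84.1 + 85.0 + 85.0 + 85.0 + 94.5 + 91.7)/8 = 84.8750
Deviations from mean: -8.2750, -7.7750, -0.7750, 0.1250, 0.1250, 0.1250, 9.6250, 6.8250
Σ(z_t−z̄)(z_{t+2}−z̄) = (6.4131) + (-0.9719) + (-0.0969) + (0.0156) + (1.2031) + (0.8531) = 7.4163
Denominator Σ(z_t−z̄)² = 268.7950
r_2 = 7.4163 / 268.7950 = 0.028

0.028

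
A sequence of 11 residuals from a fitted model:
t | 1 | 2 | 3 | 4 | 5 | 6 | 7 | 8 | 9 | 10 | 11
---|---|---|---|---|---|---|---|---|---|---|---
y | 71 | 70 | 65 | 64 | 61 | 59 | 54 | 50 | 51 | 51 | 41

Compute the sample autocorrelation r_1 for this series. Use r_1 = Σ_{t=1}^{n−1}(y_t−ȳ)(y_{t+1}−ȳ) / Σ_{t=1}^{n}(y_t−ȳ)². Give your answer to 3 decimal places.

0.635

Mean ȳ = (71 + 70 + 65 + 64 + 61 + 59 + 54 + 50 + 51 + 51 + 41)/11 = 57.9091
Numerator Σ_{t=1}^{10}(y_t−ȳ)(y_{t+1}−ȳ) = 555.2645
Denominator Σ(y_t−ȳ)² = 874.9091
r_1 = 555.2645 / 874.9091 = 0.635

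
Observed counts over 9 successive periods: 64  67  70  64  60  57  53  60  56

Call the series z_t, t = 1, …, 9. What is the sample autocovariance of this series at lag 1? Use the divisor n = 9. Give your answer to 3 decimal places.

Mean z̄ = (64 + 67 + 70 + 64 + 60 + 57 + 53 + 60 + 56)/9 = 61.2222
Σ_{t=1}^{8}(z_t−z̄)(z_{t+1}−z̄) = 144.0617
γ_1 = 144.0617 / 9 = 16.007

16.007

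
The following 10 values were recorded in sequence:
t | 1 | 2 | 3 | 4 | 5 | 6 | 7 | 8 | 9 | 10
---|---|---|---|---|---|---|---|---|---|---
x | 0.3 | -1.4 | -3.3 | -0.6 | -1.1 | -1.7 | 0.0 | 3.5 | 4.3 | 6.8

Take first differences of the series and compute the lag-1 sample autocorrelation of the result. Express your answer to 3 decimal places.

First differences Δx: -1.7, -1.9, 2.7, -0.5, -0.6, 1.7, 3.5, 0.8, 2.5
Mean of differences = 0.7222
Numerator Σ(Δx_t−Δx̄)(Δx_{t+1}−Δx̄) = 2.1417
Denominator Σ(Δx_t−Δx̄)² = 31.7356
r_1(Δx) = 2.1417 / 31.7356 = 0.067

0.067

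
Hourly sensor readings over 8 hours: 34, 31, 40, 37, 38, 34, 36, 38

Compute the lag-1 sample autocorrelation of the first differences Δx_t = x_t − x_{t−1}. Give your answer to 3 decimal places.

First differences Δx: -3, 9, -3, 1, -4, 2, 2
Mean of differences = 0.5714
Numerator Σ(Δx_t−Δx̄)(Δx_{t+1}−Δx̄) = -68.1837
Denominator Σ(Δx_t−Δx̄)² = 121.7143
r_1(Δx) = -68.1837 / 121.7143 = -0.560

-0.560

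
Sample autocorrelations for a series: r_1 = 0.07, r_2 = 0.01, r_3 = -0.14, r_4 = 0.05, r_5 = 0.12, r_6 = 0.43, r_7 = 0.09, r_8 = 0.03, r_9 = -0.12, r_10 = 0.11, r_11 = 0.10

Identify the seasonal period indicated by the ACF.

6

The largest autocorrelation is r_6 = 0.43; the remaining lags stay at or below 0.12.
The dominant spike at lag 6 indicates a seasonal period of 6.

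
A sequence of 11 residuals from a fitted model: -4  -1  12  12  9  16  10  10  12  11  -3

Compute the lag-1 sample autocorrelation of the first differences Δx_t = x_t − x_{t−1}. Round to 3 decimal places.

First differences Δx: 3, 13, 0, -3, 7, -6, 0, 2, -1, -14
Mean of differences = 0.1000
Numerator Σ(Δx_t−Δx̄)(Δx_{t+1}−Δx̄) = -13.2100
Denominator Σ(Δx_t−Δx̄)² = 472.9000
r_1(Δx) = -13.2100 / 472.9000 = -0.028

-0.028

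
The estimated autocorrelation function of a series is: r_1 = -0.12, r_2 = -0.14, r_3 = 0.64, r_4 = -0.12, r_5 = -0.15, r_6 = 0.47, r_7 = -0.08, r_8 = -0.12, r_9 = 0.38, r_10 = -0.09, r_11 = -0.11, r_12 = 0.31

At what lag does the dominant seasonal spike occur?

3

The largest autocorrelation is r_3 = 0.64, with weaker echoes at lags 6 (0.47), 9 (0.38) and 12 (0.31); the remaining lags stay at or below -0.08.
The dominant spike at lag 3 indicates a seasonal period of 3.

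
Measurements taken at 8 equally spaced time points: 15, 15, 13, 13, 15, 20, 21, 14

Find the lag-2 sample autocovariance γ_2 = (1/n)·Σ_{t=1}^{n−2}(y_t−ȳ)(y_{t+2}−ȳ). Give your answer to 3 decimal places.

-2.109

Mean ȳ = (15 + 15 + 13 + 13 + 15 + 20 + 21 + 14)/8 = 15.7500
Σ_{t=1}^{6}(y_t−ȳ)(y_{t+2}−ȳ) = -16.8750
γ_2 = -16.8750 / 8 = -2.109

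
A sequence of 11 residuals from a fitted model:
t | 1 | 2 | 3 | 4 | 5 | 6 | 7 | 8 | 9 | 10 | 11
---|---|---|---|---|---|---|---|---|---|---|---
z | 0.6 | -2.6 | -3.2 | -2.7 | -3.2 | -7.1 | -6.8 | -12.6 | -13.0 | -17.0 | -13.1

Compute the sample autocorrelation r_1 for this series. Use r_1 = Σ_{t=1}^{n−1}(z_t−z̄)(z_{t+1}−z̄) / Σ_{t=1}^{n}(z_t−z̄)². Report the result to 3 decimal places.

Mean z̄ = (0.6 − 2.6 − 3.2 − 2.7 − 3.2 − 7.1 − 6.8 − 12.6 − 13.0 − 17.0 − 13.1)/11 = -7.3364
Numerator Σ_{t=1}^{10}(z_t−z̄)(z_{t+1}−z̄) = 234.0578
Denominator Σ(z_t−z̄)² = 327.8655
r_1 = 234.0578 / 327.8655 = 0.714

0.714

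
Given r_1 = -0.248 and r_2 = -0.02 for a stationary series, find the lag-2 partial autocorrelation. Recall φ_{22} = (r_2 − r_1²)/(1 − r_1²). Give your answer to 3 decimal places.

φ_{22} = (r_2 − r_1²) / (1 − r_1²)
r_1² = (-0.248)² = 0.061504
Numerator = -0.02 − 0.0615 = -0.0815; denominator = 1 − 0.0615 = 0.9385
φ_{22} = -0.0815 / 0.9385 = -0.087

-0.087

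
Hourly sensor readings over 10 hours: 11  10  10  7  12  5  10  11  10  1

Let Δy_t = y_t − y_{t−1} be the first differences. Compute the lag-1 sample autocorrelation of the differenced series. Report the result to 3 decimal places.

-0.405

First differences Δy: -1, 0, -3, 5, -7, 5, 1, -1, -9
Mean of differences = -1.1111
Numerator Σ(Δy_t−Δȳ)(Δy_{t+1}−Δȳ) = -73.2346
Denominator Σ(Δy_t−Δȳ)² = 180.8889
r_1(Δy) = -73.2346 / 180.8889 = -0.405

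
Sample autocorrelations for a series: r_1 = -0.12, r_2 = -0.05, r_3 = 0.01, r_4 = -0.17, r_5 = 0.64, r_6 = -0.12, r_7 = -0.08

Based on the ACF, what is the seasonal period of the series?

The largest autocorrelation is r_5 = 0.64; the remaining lags stay at or below 0.01.
The dominant spike at lag 5 indicates a seasonal period of 5.

5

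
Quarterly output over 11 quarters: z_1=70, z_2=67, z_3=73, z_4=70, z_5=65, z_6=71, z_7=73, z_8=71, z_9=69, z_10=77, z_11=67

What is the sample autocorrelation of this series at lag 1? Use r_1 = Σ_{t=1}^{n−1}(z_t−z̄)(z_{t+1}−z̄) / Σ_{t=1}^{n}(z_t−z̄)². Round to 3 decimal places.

Mean z̄ = (70 + 67 + 73 + 70 + 65 + 71 + 73 + 71 + 69 + 77 + 67)/11 = 70.2727
Numerator Σ_{t=1}^{10}(z_t−z̄)(z_{t+1}−z̄) = -38.7107
Denominator Σ(z_t−z̄)² = 112.1818
r_1 = -38.7107 / 112.1818 = -0.345

-0.345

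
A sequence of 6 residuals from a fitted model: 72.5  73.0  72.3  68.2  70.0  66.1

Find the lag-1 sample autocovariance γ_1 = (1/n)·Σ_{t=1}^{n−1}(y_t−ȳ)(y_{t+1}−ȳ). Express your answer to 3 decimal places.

Mean ȳ = (72.5 + 73.0 + 72.3 + 68.2 + 70.0 + 66.1)/6 = 70.3500
Deviations: 2.1500, 2.6500, 1.9500, -2.1500, -0.3500, -4.2500
Σ_{t=1}^{5}(y_t−ȳ)(y_{t+1}−ȳ) = 8.9125
γ_1 = 8.9125 / 6 = 1.485

1.485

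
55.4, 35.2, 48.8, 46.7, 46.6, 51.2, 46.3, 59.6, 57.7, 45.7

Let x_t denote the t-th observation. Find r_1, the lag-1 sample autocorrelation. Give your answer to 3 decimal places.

Mean x̄ = (55.4 + 35.2 + 48.8 + 46.7 + 46.6 + 51.2 + 46.3 + 59.6 + 57.7 + 45.7)/10 = 49.3200
Numerator Σ_{t=1}^{9}(x_t−x̄)(x_{t+1}−x̄) = -56.0444
Denominator Σ(x_t−x̄)² = 452.5360
r_1 = -56.0444 / 452.5360 = -0.124

-0.124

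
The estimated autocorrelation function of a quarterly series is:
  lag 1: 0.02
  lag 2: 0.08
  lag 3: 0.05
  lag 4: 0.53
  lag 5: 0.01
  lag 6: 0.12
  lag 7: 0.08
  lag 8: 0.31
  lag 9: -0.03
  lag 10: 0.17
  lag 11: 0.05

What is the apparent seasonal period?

4

The largest autocorrelation is r_4 = 0.53, with a weaker echo at lag 8 (0.31); the remaining lags stay at or below 0.17.
The dominant spike at lag 4 indicates a seasonal period of 4.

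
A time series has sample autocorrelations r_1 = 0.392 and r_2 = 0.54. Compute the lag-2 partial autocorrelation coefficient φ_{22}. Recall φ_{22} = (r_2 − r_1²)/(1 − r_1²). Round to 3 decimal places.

0.456

φ_{22} = (r_2 − r_1²) / (1 − r_1²)
r_1² = (0.392)² = 0.153664
Numerator = 0.54 − 0.1537 = 0.3863; denominator = 1 − 0.1537 = 0.8463
φ_{22} = 0.3863 / 0.8463 = 0.456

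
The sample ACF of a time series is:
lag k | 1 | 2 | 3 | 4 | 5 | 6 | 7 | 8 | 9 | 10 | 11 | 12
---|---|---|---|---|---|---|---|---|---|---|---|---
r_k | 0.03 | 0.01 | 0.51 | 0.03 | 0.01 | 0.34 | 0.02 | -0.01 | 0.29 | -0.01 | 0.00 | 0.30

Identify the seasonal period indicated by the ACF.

The largest autocorrelation is r_3 = 0.51, with weaker echoes at lags 6 (0.34), 9 (0.29) and 12 (0.30); the remaining lags stay at or below 0.03.
The dominant spike at lag 3 indicates a seasonal period of 3.

3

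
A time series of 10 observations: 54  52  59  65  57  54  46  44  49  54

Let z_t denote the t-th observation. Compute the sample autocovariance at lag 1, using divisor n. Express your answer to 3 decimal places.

20.404

Mean z̄ = (54 + 52 + 59 + 65 + 57 + 54 + 46 + 44 + 49 + 54)/10 = 53.4000
Σ_{t=1}^{9}(z_t−z̄)(z_{t+1}−z̄) = 204.0400
γ_1 = 204.0400 / 10 = 20.404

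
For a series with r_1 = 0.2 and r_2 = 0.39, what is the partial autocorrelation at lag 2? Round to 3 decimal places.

0.365

φ_{22} = (r_2 − r_1²) / (1 − r_1²)
r_1² = (0.2)² = 0.04
Numerator = 0.39 − 0.0400 = 0.3500; denominator = 1 − 0.0400 = 0.9600
φ_{22} = 0.3500 / 0.9600 = 0.365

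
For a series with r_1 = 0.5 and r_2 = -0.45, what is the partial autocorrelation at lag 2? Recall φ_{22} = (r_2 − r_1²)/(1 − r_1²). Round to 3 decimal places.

φ_{22} = (r_2 − r_1²) / (1 − r_1²)
r_1² = (0.5)² = 0.25
Numerator = -0.45 − 0.2500 = -0.7000; denominator = 1 − 0.2500 = 0.7500
φ_{22} = -0.7000 / 0.7500 = -0.933

-0.933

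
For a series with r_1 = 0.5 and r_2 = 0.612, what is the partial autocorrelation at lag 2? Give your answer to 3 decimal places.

φ_{22} = (r_2 − r_1²) / (1 − r_1²)
r_1² = (0.5)² = 0.25
Numerator = 0.612 − 0.2500 = 0.3620; denominator = 1 − 0.2500 = 0.7500
φ_{22} = 0.3620 / 0.7500 = 0.483

0.483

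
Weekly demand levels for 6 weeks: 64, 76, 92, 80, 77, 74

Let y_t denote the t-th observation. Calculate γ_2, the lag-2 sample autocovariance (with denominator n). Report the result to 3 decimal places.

-35.009

Mean ȳ = (64 + 76 + 92 + 80 + 77 + 74)/6 = 77.1667
Deviations: -13.1667, -1.1667, 14.8333, 2.8333, -0.1667, -3.1667
Σ_{t=1}^{4}(y_t−ȳ)(y_{t+2}−ȳ) = -210.0556
γ_2 = -210.0556 / 6 = -35.009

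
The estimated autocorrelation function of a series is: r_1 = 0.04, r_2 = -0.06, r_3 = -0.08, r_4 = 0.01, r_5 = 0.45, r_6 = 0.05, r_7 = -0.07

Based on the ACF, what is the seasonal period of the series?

The largest autocorrelation is r_5 = 0.45; the remaining lags stay at or below 0.05.
The dominant spike at lag 5 indicates a seasonal period of 5.

5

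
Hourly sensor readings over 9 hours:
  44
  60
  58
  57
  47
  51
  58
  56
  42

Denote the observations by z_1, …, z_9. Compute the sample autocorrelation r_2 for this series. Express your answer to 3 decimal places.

Mean z̄ = (44 + 60 + 58 + 57 + 47 + 51 + 58 + 56 + 42)/9 = 52.5556
Σ(z_t−z̄)(z_{t+2}−z̄) = (-46.5802) + (33.0864) + (-30.2469) + (-6.9136) + (-30.2469) + (-5.3580) + (-57.4691) = -143.7284
Denominator Σ(z_t−z̄)² = 364.2222
r_2 = -143.7284 / 364.2222 = -0.395

-0.395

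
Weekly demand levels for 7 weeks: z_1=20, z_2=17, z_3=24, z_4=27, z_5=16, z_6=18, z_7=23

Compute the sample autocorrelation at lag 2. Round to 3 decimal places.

-0.694

Mean z̄ = (20 + 17 + 24 + 27 + 16 + 18 + 23)/7 = 20.7143
Deviations from mean: -0.7143, -3.7143, 3.2857, 6.2857, -4.7143, -2.7143, 2.2857
Numerator Σ_{t=1}^{5}(z_t−z̄)(z_{t+2}−z̄) = -69.0204
Denominator Σ(z_t−z̄)² = 99.4286
r_2 = -69.0204 / 99.4286 = -0.694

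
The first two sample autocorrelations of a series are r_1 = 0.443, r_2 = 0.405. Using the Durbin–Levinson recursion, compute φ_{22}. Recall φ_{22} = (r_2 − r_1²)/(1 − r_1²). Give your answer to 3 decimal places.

0.260

φ_{22} = (r_2 − r_1²) / (1 − r_1²)
r_1² = (0.443)² = 0.196249
Numerator = 0.405 − 0.1962 = 0.2088; denominator = 1 − 0.1962 = 0.8038
φ_{22} = 0.2088 / 0.8038 = 0.260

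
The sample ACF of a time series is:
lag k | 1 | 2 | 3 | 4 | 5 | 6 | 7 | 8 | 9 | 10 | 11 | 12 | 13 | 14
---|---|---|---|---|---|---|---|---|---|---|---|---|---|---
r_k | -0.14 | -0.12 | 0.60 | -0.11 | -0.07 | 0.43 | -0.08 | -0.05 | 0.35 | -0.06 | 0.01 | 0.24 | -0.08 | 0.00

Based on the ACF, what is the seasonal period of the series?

The largest autocorrelation is r_3 = 0.60, with weaker echoes at lags 6 (0.43), 9 (0.35) and 12 (0.24); the remaining lags stay at or below 0.01.
The dominant spike at lag 3 indicates a seasonal period of 3.

3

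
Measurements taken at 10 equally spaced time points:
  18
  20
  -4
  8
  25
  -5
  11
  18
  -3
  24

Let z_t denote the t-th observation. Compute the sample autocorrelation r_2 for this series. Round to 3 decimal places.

Mean z̄ = (18 + 20 − 4 + 8 + 25 − 5 + 11 + 18 − 3 + 24)/10 = 11.2000
Numerator Σ_{t=1}^{8}(z_t−z̄)(z_{t+2}−z̄) = -312.4800
Denominator Σ(z_t−z̄)² = 1229.6000
r_2 = -312.4800 / 1229.6000 = -0.254

-0.254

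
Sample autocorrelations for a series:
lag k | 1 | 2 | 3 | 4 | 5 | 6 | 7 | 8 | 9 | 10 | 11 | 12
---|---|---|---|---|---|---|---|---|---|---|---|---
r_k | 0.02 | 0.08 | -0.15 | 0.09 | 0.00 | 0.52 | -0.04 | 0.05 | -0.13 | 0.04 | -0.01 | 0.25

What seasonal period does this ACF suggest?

The largest autocorrelation is r_6 = 0.52, with a weaker echo at lag 12 (0.25); the remaining lags stay at or below 0.09.
The dominant spike at lag 6 indicates a seasonal period of 6.

6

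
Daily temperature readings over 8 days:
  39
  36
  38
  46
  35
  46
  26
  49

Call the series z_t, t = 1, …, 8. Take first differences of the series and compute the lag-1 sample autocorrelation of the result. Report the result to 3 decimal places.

First differences Δz: -3, 2, 8, -11, 11, -20, 23
Mean of differences = 1.4286
Numerator Σ(Δz_t−Δz̄)(Δz_{t+1}−Δz̄) = -866.7551
Denominator Σ(Δz_t−Δz̄)² = 1233.7143
r_1(Δz) = -866.7551 / 1233.7143 = -0.703

-0.703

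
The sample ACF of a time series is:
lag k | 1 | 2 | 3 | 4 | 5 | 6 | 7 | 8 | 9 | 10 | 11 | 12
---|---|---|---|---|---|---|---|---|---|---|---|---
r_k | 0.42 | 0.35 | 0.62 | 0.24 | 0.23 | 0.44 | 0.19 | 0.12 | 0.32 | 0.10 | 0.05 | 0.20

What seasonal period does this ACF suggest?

The largest autocorrelation is r_3 = 0.62, with a weaker echo at lag 6 (0.44); the remaining lags stay at or below 0.42. The elevated value at lag 1 (0.42), dropping to 0.35 at lag 2, reflects decaying short-term dependence rather than seasonality.
The dominant spike at lag 3 indicates a seasonal period of 3.

3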